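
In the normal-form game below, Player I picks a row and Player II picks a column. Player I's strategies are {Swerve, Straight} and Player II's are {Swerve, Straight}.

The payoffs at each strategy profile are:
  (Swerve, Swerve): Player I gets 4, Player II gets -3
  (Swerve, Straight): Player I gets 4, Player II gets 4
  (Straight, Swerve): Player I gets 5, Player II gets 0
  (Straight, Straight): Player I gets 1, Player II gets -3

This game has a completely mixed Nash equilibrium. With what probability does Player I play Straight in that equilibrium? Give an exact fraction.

7/10

Let p be the probability that Player I plays Swerve. In a completely mixed equilibrium, Player II must be indifferent between Swerve and Straight.
Player II's expected payoff from Swerve is −3p; from Straight it is 4p − 3(1−p).
Setting these equal: −3p = 7p − 3, so p = 3/10.
Therefore Player I plays Straight with probability 1 − 3/10 = 7/10.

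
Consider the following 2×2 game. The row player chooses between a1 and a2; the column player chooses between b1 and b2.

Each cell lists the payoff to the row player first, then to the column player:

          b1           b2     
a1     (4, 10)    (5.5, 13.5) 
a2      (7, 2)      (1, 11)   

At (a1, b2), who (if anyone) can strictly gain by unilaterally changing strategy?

Neither

The row player at (a1, b2) earns 5.5; deviating to a2 yields 1 — not better.
The column player earns 13.5; deviating to b1 yields 10 — not better.
Neither player can strictly improve; the profile is a Nash equilibrium.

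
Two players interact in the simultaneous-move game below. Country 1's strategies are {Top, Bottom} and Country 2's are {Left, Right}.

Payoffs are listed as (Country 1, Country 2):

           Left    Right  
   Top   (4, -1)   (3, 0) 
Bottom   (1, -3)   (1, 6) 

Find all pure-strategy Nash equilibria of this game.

(Top, Right)

(Top, Left): Country 2 prefers Right (0 > -1) — not an equilibrium.
(Top, Right): Country 1 gets 3 ≥ 1 from Bottom, and Country 2 gets 0 ≥ -1 from Left — Nash equilibrium.
(Bottom, Left): Country 1 prefers Top (4 > 1); Country 2 prefers Right (6 > -3) — not an equilibrium.
(Bottom, Right): Country 1 prefers Top (3 > 1) — not an equilibrium.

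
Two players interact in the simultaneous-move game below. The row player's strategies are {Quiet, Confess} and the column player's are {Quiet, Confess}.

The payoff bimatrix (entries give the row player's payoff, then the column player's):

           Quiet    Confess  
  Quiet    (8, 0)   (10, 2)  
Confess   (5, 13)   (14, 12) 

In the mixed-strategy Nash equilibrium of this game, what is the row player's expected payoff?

First find y, the probability the column player plays Quiet, from the row player's indifference between Quiet and Confess: 8y + 10(1−y) = 5y + 14(1−y), giving y = 4/7.
Since the row player is indifferent in equilibrium, the row player's expected payoff equals the payoff from either row against (4/7, 3/7). Using Quiet: 8(4/7) + 10(3/7) = 62/7.

62/7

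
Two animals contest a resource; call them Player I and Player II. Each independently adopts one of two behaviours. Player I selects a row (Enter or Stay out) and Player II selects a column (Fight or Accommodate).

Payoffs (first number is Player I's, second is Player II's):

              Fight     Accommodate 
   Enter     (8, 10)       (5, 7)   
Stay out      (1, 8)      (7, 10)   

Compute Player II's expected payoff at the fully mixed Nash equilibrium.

First find x, the probability Player I plays Enter, from Player II's indifference between Fight and Accommodate: 10x + 8(1−x) = 7x + 10(1−x), giving x = 2/5.
Since Player II is indifferent in equilibrium, Player II's expected payoff equals the payoff from either column against (2/5, 3/5). Using Fight: 10(2/5) + 8(3/5) = 44/5.

44/5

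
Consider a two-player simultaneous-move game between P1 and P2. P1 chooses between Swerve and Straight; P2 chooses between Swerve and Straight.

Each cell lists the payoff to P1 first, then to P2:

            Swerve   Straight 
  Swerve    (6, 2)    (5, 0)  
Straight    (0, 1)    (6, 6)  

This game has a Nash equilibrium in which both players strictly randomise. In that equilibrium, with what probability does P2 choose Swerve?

Let y be the probability that P2 plays Swerve. In a completely mixed equilibrium, P1 must be indifferent between Swerve and Straight.
P1's expected payoff from Swerve is 6y + 5(1−y); from Straight it is 6(1−y).
Setting these equal: y + 5 = −6y + 6, so y = 1/7.

1/7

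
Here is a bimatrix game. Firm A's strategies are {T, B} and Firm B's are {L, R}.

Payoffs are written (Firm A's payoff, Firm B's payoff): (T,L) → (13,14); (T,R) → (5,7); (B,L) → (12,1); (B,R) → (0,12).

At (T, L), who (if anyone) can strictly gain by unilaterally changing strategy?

Neither

Firm A at (T, L) earns 13; deviating to B yields 12 — not better.
Firm B earns 14; deviating to R yields 7 — not better.
Neither player can strictly improve; the profile is a Nash equilibrium.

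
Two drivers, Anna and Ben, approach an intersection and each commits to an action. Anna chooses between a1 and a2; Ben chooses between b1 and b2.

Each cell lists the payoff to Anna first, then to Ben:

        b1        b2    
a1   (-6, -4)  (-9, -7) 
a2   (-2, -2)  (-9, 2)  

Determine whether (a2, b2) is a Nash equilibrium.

At (a2, b2), Anna earns -9; switching to a1 would give -9, so Anna has no profitable deviation.
Ben earns 2; switching to b1 would give -2, so Ben has no profitable deviation.
Neither player can gain by a unilateral deviation, so this profile is a Nash equilibrium.

Yes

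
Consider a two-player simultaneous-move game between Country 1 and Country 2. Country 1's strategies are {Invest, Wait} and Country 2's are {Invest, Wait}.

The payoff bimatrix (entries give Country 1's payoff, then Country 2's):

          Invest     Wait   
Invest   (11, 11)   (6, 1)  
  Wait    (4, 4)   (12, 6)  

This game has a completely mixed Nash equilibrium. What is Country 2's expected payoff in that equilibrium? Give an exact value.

31/6

First find x, the probability Country 1 plays Invest, from Country 2's indifference between Invest and Wait: 11x + 4(1−x) = x + 6(1−x), giving x = 1/6.
Since Country 2 is indifferent in equilibrium, Country 2's expected payoff equals the payoff from either column against (1/6, 5/6). Using Invest: 11(1/6) + 4(5/6) = 31/6.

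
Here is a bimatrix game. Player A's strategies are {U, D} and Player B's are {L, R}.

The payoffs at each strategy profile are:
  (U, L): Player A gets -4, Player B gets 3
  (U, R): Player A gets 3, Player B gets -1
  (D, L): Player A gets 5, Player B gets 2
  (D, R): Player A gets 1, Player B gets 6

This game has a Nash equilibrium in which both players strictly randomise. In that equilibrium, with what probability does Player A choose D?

Let p be the probability that Player A plays U. In a completely mixed equilibrium, Player B must be indifferent between L and R.
Player B's expected payoff from L is 3p + 2(1−p); from R it is −p + 6(1−p).
Setting these equal: p + 2 = −7p + 6, so p = 1/2.
Therefore Player A plays D with probability 1 − 1/2 = 1/2.

1/2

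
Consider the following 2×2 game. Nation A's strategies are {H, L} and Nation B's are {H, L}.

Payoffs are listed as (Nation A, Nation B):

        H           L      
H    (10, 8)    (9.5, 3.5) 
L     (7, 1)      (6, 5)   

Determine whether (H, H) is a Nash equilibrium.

Yes

At (H, H), Nation A earns 10; switching to L would give 7, so Nation A has no profitable deviation.
Nation B earns 8; switching to L would give 3.5, so Nation B has no profitable deviation.
Neither player can gain by a unilateral deviation, so this profile is a Nash equilibrium.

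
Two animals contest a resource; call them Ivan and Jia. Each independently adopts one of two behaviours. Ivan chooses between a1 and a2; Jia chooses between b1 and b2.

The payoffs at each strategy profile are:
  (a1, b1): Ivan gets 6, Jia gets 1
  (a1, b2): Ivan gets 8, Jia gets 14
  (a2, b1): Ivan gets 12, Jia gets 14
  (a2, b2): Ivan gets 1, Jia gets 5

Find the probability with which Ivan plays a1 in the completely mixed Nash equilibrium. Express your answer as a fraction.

9/22

Let r be the probability that Ivan plays a1. In a completely mixed equilibrium, Jia must be indifferent between b1 and b2.
Jia's expected payoff from b1 is r + 14(1−r); from b2 it is 14r + 5(1−r).
Setting these equal: −13r + 14 = 9r + 5, so r = 9/22.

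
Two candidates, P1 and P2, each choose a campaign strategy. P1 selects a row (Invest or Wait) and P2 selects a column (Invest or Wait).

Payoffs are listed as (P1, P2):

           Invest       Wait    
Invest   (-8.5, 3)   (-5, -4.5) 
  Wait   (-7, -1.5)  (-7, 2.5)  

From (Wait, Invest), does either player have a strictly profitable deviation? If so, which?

P1 at (Wait, Invest) earns -7; deviating to Invest yields -8.5 — not better.
P2 earns -1.5; deviating to Wait yields 2.5 — a strict improvement.
Only P2 has a strictly profitable deviation.

P2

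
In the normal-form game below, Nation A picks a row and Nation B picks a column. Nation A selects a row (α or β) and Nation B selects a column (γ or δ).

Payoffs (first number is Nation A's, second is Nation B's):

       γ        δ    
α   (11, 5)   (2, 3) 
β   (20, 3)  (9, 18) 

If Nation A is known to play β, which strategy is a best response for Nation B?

δ

Against β, Nation B earns 3 from γ and 18 from δ.
So δ is the best response.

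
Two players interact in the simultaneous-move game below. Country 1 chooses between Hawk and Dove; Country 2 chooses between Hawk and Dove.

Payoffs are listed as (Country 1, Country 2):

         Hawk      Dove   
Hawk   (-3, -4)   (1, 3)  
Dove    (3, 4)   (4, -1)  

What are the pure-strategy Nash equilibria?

(Dove, Hawk)

(Hawk, Hawk): Country 1 prefers Dove (3 > -3); Country 2 prefers Dove (3 > -4) — not an equilibrium.
(Hawk, Dove): Country 1 prefers Dove (4 > 1) — not an equilibrium.
(Dove, Hawk): Country 1 gets 3 ≥ -3 from Hawk, and Country 2 gets 4 ≥ -1 from Dove — Nash equilibrium.
(Dove, Dove): Country 2 prefers Hawk (4 > -1) — not an equilibrium.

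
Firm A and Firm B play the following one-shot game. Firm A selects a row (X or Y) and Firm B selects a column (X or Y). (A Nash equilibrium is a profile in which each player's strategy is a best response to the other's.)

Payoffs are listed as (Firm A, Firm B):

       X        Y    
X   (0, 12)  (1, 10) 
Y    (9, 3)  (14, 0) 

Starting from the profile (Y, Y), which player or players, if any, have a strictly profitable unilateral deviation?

Firm B

Firm A at (Y, Y) earns 14; deviating to X yields 1 — not better.
Firm B earns 0; deviating to X yields 3 — a strict improvement.
Only Firm B has a strictly profitable deviation.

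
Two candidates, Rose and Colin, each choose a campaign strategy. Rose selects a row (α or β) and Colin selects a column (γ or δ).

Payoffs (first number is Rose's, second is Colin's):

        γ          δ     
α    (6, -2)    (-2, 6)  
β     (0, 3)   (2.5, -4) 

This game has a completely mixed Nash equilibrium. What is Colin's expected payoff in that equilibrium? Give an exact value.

First find x, the probability Rose plays α, from Colin's indifference between γ and δ: −2x + 3(1−x) = 6x − 4(1−x), giving x = 7/15.
Since Colin is indifferent in equilibrium, Colin's expected payoff equals the payoff from either column against (7/15, 8/15). Using γ: −2(7/15) + 3(8/15) = 2/3.

2/3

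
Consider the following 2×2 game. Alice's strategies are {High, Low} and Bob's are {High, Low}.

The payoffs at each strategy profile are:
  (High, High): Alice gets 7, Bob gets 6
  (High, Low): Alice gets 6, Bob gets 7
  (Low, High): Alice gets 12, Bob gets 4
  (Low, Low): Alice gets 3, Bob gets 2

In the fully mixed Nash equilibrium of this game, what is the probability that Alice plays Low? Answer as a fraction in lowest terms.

Let x be the probability that Alice plays High. In a completely mixed equilibrium, Bob must be indifferent between High and Low.
Bob's expected payoff from High is 6x + 4(1−x); from Low it is 7x + 2(1−x).
Setting these equal: 2x + 4 = 5x + 2, so x = 2/3.
Therefore Alice plays Low with probability 1 − 2/3 = 1/3.

1/3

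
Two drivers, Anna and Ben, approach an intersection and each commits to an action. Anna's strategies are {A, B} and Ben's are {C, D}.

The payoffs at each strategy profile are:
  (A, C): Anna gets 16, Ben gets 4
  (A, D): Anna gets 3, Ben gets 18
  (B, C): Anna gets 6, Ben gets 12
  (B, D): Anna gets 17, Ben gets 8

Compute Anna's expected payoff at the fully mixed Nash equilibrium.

127/12

First find q, the probability Ben plays C, from Anna's indifference between A and B: 16q + 3(1−q) = 6q + 17(1−q), giving q = 7/12.
Since Anna is indifferent in equilibrium, Anna's expected payoff equals the payoff from either row against (7/12, 5/12). Using A: 16(7/12) + 3(5/12) = 127/12.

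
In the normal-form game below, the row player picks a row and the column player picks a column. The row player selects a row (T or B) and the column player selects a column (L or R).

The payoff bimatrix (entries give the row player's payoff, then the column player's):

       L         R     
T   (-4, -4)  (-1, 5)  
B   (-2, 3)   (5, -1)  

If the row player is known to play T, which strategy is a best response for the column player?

R

Against T, the column player earns -4 from L and 5 from R.
So R is the best response.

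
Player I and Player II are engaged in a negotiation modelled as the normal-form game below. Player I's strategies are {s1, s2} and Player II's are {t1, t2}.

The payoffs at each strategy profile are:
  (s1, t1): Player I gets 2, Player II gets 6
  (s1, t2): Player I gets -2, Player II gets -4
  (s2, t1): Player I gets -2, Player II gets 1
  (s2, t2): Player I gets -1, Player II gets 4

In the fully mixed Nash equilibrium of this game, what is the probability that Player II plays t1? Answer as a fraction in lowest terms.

1/5

Let y be the probability that Player II plays t1. In a completely mixed equilibrium, Player I must be indifferent between s1 and s2.
Player I's expected payoff from s1 is 2y − 2(1−y); from s2 it is −2y − (1−y).
Setting these equal: 4y − 2 = −y − 1, so y = 1/5.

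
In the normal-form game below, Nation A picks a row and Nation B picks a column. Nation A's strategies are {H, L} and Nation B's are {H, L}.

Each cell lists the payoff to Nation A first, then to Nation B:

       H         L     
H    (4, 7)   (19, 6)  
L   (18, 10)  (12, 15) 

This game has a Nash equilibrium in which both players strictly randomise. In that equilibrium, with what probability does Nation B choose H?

Let c be the probability that Nation B plays H. In a completely mixed equilibrium, Nation A must be indifferent between H and L.
Nation A's expected payoff from H is 4c + 19(1−c); from L it is 18c + 12(1−c).
Setting these equal: −15c + 19 = 6c + 12, so c = 1/3.

1/3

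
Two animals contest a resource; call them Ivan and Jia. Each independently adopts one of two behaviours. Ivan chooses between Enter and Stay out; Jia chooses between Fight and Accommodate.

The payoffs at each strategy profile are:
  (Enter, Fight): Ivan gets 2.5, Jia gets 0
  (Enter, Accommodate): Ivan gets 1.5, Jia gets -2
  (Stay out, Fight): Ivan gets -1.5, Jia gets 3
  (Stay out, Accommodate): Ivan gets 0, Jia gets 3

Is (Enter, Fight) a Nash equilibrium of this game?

Yes

At (Enter, Fight), Ivan earns 2.5; switching to Stay out would give -1.5, so Ivan has no profitable deviation.
Jia earns 0; switching to Accommodate would give -2, so Jia has no profitable deviation.
Neither player can gain by a unilateral deviation, so this profile is a Nash equilibrium.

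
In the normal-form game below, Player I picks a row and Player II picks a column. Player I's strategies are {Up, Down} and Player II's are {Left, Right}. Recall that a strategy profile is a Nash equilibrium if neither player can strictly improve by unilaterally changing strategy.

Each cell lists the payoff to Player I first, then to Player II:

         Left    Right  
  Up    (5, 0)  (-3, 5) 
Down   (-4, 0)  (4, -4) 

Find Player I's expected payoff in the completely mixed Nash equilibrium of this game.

1/2

First find y, the probability Player II plays Left, from Player I's indifference between Up and Down: 5y − 3(1−y) = −4y + 4(1−y), giving y = 7/16.
Since Player I is indifferent in equilibrium, Player I's expected payoff equals the payoff from either row against (7/16, 9/16). Using Up: 5(7/16) − 3(9/16) = 1/2.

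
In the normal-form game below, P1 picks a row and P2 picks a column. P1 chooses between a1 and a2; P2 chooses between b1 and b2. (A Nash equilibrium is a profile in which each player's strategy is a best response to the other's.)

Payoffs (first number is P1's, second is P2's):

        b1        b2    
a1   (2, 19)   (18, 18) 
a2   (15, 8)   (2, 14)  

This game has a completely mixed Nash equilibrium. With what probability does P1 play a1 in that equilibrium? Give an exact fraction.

6/7

Let x be the probability that P1 plays a1. In a completely mixed equilibrium, P2 must be indifferent between b1 and b2.
P2's expected payoff from b1 is 19x + 8(1−x); from b2 it is 18x + 14(1−x).
Setting these equal: 11x + 8 = 4x + 14, so x = 6/7.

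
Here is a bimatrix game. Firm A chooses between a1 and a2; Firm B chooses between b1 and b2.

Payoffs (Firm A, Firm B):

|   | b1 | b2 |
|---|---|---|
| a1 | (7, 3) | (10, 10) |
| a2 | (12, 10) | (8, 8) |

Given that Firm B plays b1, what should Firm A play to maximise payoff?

Against b1, Firm A earns 7 from a1 and 12 from a2.
So a2 is the best response.

a2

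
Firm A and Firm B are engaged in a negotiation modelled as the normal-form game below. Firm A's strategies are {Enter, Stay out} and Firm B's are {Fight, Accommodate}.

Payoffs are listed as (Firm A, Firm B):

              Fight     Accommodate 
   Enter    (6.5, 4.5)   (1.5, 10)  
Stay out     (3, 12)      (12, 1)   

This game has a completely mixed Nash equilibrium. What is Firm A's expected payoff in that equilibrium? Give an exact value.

21/4

First find q, the probability Firm B plays Fight, from Firm A's indifference between Enter and Stay out: 6.5q + 1.5(1−q) = 3q + 12(1−q), giving q = 3/4.
Since Firm A is indifferent in equilibrium, Firm A's expected payoff equals the payoff from either row against (3/4, 1/4). Using Enter: 6.5(3/4) + 1.5(1/4) = 21/4.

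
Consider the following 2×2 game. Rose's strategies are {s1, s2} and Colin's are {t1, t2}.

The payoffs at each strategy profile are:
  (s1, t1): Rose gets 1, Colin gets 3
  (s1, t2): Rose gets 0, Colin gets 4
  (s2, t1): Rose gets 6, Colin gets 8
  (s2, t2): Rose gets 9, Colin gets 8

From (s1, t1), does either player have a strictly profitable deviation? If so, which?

Rose at (s1, t1) earns 1; deviating to s2 yields 6 — a strict improvement.
Colin earns 3; deviating to t2 yields 4 — a strict improvement.
Both Rose and Colin have strictly profitable deviations.

Both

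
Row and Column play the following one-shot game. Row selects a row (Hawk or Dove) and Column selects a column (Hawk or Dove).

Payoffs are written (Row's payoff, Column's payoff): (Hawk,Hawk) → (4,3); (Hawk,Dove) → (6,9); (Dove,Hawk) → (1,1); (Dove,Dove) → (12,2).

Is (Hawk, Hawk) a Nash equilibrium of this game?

No

At (Hawk, Hawk), Row earns 4; switching to Dove would give 1, so Row has no profitable deviation.
Column earns 3; switching to Dove would give 9, so Column would deviate.
Since at least one player can profitably deviate, this is not a Nash equilibrium.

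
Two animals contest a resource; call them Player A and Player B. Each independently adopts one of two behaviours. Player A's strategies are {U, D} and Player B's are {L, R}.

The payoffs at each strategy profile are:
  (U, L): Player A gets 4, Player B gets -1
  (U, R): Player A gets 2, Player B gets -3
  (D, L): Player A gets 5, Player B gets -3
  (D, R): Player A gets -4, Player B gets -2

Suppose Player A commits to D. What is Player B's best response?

Against D, Player B earns -3 from L and -2 from R.
So R is the best response.

R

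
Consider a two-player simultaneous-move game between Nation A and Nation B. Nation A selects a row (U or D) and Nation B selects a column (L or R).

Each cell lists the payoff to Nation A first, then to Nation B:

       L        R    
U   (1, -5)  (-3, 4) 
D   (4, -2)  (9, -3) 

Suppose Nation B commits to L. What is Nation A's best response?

Against L, Nation A earns 1 from U and 4 from D.
So D is the best response.

D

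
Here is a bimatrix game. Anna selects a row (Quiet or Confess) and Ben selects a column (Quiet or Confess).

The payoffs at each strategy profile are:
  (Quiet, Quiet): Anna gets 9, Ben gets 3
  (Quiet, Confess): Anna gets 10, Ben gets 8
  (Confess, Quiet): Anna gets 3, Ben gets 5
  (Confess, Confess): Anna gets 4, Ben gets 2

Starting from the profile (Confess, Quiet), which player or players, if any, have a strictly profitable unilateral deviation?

Anna

Anna at (Confess, Quiet) earns 3; deviating to Quiet yields 9 — a strict improvement.
Ben earns 5; deviating to Confess yields 2 — not better.
Only Anna has a strictly profitable deviation.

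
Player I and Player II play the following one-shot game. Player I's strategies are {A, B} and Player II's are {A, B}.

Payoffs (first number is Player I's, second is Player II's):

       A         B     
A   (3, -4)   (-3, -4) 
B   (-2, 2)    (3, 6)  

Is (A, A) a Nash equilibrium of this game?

At (A, A), Player I earns 3; switching to B would give -2, so Player I has no profitable deviation.
Player II earns -4; switching to B would give -4, so Player II has no profitable deviation.
Neither player can gain by a unilateral deviation, so this profile is a Nash equilibrium.

Yes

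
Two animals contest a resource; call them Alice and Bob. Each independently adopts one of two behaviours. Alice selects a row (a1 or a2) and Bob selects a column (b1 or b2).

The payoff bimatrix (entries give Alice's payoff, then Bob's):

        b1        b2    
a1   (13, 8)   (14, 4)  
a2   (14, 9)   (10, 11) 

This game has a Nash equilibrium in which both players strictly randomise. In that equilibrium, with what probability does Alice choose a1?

Let p be the probability that Alice plays a1. In a completely mixed equilibrium, Bob must be indifferent between b1 and b2.
Bob's expected payoff from b1 is 8p + 9(1−p); from b2 it is 4p + 11(1−p).
Setting these equal: −p + 9 = −7p + 11, so p = 1/3.

1/3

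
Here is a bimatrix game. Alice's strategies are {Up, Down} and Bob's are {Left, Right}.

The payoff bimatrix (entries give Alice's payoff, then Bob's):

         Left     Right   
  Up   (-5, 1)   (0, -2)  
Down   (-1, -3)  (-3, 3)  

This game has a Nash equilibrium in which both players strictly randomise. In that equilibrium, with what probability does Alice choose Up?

Let p be the probability that Alice plays Up. In a completely mixed equilibrium, Bob must be indifferent between Left and Right.
Bob's expected payoff from Left is p − 3(1−p); from Right it is −2p + 3(1−p).
Setting these equal: 4p − 3 = −5p + 3, so p = 2/3.

2/3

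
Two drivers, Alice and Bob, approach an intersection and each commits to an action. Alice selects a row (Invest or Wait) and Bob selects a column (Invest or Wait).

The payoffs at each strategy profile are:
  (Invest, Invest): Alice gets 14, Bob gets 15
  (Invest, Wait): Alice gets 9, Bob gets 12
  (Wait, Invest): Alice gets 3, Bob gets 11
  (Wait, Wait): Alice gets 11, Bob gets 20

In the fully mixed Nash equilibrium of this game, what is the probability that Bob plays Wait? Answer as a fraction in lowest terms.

11/13

Let q be the probability that Bob plays Invest. In a completely mixed equilibrium, Alice must be indifferent between Invest and Wait.
Alice's expected payoff from Invest is 14q + 9(1−q); from Wait it is 3q + 11(1−q).
Setting these equal: 5q + 9 = −8q + 11, so q = 2/13.
Therefore Bob plays Wait with probability 1 − 2/13 = 11/13.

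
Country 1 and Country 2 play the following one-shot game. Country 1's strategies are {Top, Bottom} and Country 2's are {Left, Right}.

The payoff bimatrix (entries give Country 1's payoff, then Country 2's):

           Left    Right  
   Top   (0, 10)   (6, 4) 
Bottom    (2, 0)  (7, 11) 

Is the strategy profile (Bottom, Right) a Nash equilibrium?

At (Bottom, Right), Country 1 earns 7; switching to Top would give 6, so Country 1 has no profitable deviation.
Country 2 earns 11; switching to Left would give 0, so Country 2 has no profitable deviation.
Neither player can gain by a unilateral deviation, so this profile is a Nash equilibrium.

Yes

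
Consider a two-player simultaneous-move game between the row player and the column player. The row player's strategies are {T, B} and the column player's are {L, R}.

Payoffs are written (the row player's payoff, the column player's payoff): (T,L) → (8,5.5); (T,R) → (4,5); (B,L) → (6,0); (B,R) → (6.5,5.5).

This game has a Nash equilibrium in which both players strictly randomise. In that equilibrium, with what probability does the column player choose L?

5/9

Let q be the probability that the column player plays L. In a completely mixed equilibrium, the row player must be indifferent between T and B.
The row player's expected payoff from T is 8q + 4(1−q); from B it is 6q + 6.5(1−q).
Setting these equal: 4q + 4 = −0.5q + 6.5, so q = 5/9.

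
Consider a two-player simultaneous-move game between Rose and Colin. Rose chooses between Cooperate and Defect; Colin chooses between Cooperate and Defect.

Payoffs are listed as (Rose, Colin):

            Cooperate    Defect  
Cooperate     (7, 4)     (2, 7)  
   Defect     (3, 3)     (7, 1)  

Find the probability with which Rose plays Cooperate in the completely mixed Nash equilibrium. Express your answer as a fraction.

Let x be the probability that Rose plays Cooperate. In a completely mixed equilibrium, Colin must be indifferent between Cooperate and Defect.
Colin's expected payoff from Cooperate is 4x + 3(1−x); from Defect it is 7x + (1−x).
Setting these equal: x + 3 = 6x + 1, so x = 2/5.

2/5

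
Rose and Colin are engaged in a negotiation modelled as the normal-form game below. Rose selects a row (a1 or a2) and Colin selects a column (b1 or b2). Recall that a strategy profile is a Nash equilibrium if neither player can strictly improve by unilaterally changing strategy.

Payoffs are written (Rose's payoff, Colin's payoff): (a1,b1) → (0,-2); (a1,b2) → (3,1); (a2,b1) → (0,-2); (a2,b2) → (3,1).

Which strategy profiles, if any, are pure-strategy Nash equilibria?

(a1, b2) and (a2, b2)

(a1, b1): Colin prefers b2 (1 > -2) — not an equilibrium.
(a1, b2): Rose gets 3 ≥ 3 from a2, and Colin gets 1 ≥ -2 from b1 — Nash equilibrium.
(a2, b1): Colin prefers b2 (1 > -2) — not an equilibrium.
(a2, b2): Rose gets 3 ≥ 3 from a1, and Colin gets 1 ≥ -2 from b1 — Nash equilibrium.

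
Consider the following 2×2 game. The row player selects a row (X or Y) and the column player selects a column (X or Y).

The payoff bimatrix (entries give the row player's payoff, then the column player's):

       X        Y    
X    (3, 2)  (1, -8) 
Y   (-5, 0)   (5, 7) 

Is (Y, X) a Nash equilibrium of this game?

No

At (Y, X), the row player earns -5; switching to X would give 3, so the row player would deviate.
The column player earns 0; switching to Y would give 7, so the column player would deviate.
Since at least one player can profitably deviate, this is not a Nash equilibrium.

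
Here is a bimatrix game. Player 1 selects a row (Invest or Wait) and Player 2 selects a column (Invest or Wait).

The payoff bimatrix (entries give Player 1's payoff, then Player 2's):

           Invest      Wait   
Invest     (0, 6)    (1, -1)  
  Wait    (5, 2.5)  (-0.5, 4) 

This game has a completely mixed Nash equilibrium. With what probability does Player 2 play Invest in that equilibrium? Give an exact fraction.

Let q be the probability that Player 2 plays Invest. In a completely mixed equilibrium, Player 1 must be indifferent between Invest and Wait.
Player 1's expected payoff from Invest is (1−q); from Wait it is 5q − 0.5(1−q).
Setting these equal: −q + 1 = 5.5q − 0.5, so q = 3/13.

3/13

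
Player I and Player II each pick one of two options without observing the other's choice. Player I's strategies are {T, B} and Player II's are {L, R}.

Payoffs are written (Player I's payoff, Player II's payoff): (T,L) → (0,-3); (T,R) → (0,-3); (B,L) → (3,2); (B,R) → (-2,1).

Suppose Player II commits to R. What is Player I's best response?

T

Against R, Player I earns 0 from T and -2 from B.
So T is the best response.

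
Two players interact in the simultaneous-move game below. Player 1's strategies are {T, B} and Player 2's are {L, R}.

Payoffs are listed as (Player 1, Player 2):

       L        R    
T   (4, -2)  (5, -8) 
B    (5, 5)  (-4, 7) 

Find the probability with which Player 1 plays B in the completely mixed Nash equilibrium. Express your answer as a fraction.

Let p be the probability that Player 1 plays T. In a completely mixed equilibrium, Player 2 must be indifferent between L and R.
Player 2's expected payoff from L is −2p + 5(1−p); from R it is −8p + 7(1−p).
Setting these equal: −7p + 5 = −15p + 7, so p = 1/4.
Therefore Player 1 plays B with probability 1 − 1/4 = 3/4.

3/4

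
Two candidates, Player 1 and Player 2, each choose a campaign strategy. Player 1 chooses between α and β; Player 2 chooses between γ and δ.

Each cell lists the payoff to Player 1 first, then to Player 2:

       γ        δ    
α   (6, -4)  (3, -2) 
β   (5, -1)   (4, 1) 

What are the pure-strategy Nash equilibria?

(α, γ): Player 2 prefers δ (-2 > -4) — not an equilibrium.
(α, δ): Player 1 prefers β (4 > 3) — not an equilibrium.
(β, γ): Player 1 prefers α (6 > 5); Player 2 prefers δ (1 > -1) — not an equilibrium.
(β, δ): Player 1 gets 4 ≥ 3 from α, and Player 2 gets 1 ≥ -1 from γ — Nash equilibrium.

(β, δ)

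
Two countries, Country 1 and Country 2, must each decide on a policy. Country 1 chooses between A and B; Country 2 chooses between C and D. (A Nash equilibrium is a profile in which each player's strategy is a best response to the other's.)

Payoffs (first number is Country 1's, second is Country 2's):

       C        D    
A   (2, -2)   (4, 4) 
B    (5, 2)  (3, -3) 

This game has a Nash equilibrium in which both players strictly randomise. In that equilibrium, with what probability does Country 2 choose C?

1/4

Let c be the probability that Country 2 plays C. In a completely mixed equilibrium, Country 1 must be indifferent between A and B.
Country 1's expected payoff from A is 2c + 4(1−c); from B it is 5c + 3(1−c).
Setting these equal: −2c + 4 = 2c + 3, so c = 1/4.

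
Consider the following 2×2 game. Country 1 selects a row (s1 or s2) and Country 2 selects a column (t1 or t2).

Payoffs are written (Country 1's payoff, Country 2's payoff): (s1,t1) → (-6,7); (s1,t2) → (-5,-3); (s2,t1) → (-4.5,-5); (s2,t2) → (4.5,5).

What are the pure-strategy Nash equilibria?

(s1, t1): Country 1 prefers s2 (-4.5 > -6) — not an equilibrium.
(s1, t2): Country 1 prefers s2 (4.5 > -5); Country 2 prefers t1 (7 > -3) — not an equilibrium.
(s2, t1): Country 2 prefers t2 (5 > -5) — not an equilibrium.
(s2, t2): Country 1 gets 4.5 ≥ -5 from s1, and Country 2 gets 5 ≥ -5 from t1 — Nash equilibrium.

(s2, t2)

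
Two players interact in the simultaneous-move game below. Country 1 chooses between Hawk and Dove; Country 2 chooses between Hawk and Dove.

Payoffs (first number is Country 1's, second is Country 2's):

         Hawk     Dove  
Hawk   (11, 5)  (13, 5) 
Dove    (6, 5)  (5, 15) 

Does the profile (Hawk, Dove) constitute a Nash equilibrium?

Yes

At (Hawk, Dove), Country 1 earns 13; switching to Dove would give 5, so Country 1 has no profitable deviation.
Country 2 earns 5; switching to Hawk would give 5, so Country 2 has no profitable deviation.
Neither player can gain by a unilateral deviation, so this profile is a Nash equilibrium.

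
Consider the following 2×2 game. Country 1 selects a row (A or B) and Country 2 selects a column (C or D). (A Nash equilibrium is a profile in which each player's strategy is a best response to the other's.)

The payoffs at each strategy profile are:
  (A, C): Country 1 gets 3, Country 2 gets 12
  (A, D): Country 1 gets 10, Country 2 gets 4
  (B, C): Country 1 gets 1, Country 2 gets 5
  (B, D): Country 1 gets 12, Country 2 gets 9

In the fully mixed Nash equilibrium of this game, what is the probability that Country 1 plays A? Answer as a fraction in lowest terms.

1/3

Let x be the probability that Country 1 plays A. In a completely mixed equilibrium, Country 2 must be indifferent between C and D.
Country 2's expected payoff from C is 12x + 5(1−x); from D it is 4x + 9(1−x).
Setting these equal: 7x + 5 = −5x + 9, so x = 1/3.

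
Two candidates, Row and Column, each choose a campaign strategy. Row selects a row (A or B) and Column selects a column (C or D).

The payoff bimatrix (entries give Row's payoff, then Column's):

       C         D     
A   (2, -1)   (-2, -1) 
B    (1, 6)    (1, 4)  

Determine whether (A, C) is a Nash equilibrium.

Yes

At (A, C), Row earns 2; switching to B would give 1, so Row has no profitable deviation.
Column earns -1; switching to D would give -1, so Column has no profitable deviation.
Neither player can gain by a unilateral deviation, so this profile is a Nash equilibrium.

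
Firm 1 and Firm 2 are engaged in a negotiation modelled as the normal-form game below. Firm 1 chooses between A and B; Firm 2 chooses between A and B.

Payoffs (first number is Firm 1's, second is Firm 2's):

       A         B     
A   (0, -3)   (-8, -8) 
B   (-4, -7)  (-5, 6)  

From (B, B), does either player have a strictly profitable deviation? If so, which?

Neither

Firm 1 at (B, B) earns -5; deviating to A yields -8 — not better.
Firm 2 earns 6; deviating to A yields -7 — not better.
Neither player can strictly improve; the profile is a Nash equilibrium.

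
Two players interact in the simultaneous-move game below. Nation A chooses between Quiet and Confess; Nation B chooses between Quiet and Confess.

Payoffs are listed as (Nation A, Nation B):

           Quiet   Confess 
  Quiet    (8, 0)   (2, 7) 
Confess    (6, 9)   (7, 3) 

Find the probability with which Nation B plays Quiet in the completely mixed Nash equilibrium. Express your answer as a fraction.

Let q be the probability that Nation B plays Quiet. In a completely mixed equilibrium, Nation A must be indifferent between Quiet and Confess.
Nation A's expected payoff from Quiet is 8q + 2(1−q); from Confess it is 6q + 7(1−q).
Setting these equal: 6q + 2 = −q + 7, so q = 5/7.

5/7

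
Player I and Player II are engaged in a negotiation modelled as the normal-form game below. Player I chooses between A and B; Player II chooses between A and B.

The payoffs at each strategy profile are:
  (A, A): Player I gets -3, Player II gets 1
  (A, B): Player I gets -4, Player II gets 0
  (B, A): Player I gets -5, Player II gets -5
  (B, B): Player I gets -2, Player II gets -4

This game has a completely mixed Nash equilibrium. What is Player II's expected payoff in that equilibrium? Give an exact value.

-2

First find x, the probability Player I plays A, from Player II's indifference between A and B: x − 5(1−x) = −4(1−x), giving x = 1/2.
Since Player II is indifferent in equilibrium, Player II's expected payoff equals the payoff from either column against (1/2, 1/2). Using A: (1/2) − 5(1/2) = -2.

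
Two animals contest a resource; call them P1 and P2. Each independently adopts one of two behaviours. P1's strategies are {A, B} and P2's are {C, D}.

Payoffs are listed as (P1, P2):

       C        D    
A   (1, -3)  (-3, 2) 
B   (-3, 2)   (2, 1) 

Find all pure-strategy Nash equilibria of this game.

none

(A, C): P2 prefers D (2 > -3) — not an equilibrium.
(A, D): P1 prefers B (2 > -3) — not an equilibrium.
(B, C): P1 prefers A (1 > -3) — not an equilibrium.
(B, D): P2 prefers C (2 > 1) — not an equilibrium.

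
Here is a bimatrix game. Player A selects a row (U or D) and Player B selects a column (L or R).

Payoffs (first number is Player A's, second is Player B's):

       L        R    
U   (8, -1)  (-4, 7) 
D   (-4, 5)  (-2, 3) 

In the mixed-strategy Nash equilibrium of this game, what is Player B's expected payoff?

First find p, the probability Player A plays U, from Player B's indifference between L and R: −p + 5(1−p) = 7p + 3(1−p), giving p = 1/5.
Since Player B is indifferent in equilibrium, Player B's expected payoff equals the payoff from either column against (1/5, 4/5). Using L: −(1/5) + 5(4/5) = 19/5.

19/5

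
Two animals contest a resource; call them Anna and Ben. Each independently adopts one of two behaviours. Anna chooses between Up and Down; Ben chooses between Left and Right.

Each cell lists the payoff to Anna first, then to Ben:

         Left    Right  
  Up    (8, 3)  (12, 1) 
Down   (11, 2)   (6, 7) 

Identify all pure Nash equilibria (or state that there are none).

none

(Up, Left): Anna prefers Down (11 > 8) — not an equilibrium.
(Up, Right): Ben prefers Left (3 > 1) — not an equilibrium.
(Down, Left): Ben prefers Right (7 > 2) — not an equilibrium.
(Down, Right): Anna prefers Up (12 > 6) — not an equilibrium.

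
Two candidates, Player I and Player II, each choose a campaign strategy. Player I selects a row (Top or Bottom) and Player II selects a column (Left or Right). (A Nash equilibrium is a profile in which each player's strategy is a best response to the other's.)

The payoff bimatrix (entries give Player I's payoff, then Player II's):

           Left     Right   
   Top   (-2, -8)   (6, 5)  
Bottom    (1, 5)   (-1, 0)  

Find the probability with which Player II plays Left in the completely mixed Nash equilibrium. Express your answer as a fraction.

Let q be the probability that Player II plays Left. In a completely mixed equilibrium, Player I must be indifferent between Top and Bottom.
Player I's expected payoff from Top is −2q + 6(1−q); from Bottom it is q − (1−q).
Setting these equal: −8q + 6 = 2q − 1, so q = 7/10.

7/10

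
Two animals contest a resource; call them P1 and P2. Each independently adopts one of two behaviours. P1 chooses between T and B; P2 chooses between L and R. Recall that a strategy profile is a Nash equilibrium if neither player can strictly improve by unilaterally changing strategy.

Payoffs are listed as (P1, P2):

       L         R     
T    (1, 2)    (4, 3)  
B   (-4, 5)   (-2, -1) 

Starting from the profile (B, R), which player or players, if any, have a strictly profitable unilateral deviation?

Both

P1 at (B, R) earns -2; deviating to T yields 4 — a strict improvement.
P2 earns -1; deviating to L yields 5 — a strict improvement.
Both P1 and P2 have strictly profitable deviations.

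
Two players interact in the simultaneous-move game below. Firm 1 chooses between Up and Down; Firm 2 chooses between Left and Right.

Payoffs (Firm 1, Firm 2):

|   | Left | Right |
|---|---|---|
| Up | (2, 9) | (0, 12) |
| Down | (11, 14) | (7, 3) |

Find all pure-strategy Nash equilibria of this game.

(Down, Left)

(Up, Left): Firm 1 prefers Down (11 > 2); Firm 2 prefers Right (12 > 9) — not an equilibrium.
(Up, Right): Firm 1 prefers Down (7 > 0) — not an equilibrium.
(Down, Left): Firm 1 gets 11 ≥ 2 from Up, and Firm 2 gets 14 ≥ 3 from Right — Nash equilibrium.
(Down, Right): Firm 2 prefers Left (14 > 3) — not an equilibrium.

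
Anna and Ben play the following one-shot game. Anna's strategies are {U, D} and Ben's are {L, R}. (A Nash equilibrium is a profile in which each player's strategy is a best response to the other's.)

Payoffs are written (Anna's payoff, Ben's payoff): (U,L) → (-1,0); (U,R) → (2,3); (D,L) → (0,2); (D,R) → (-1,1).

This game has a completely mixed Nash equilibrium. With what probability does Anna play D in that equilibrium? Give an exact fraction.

Let x be the probability that Anna plays U. In a completely mixed equilibrium, Ben must be indifferent between L and R.
Ben's expected payoff from L is 2(1−x); from R it is 3x + (1−x).
Setting these equal: −2x + 2 = 2x + 1, so x = 1/4.
Therefore Anna plays D with probability 1 − 1/4 = 3/4.

3/4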